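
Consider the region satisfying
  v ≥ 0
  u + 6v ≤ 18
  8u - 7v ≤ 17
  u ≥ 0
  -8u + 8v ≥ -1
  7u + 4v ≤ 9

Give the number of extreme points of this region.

4

The feasible vertices (each the meet of two boundaries and inside every other half-plane) are:
  (0, 0)
  (1/8, 0)
  (0, 9/4)
  (19/22, 65/88)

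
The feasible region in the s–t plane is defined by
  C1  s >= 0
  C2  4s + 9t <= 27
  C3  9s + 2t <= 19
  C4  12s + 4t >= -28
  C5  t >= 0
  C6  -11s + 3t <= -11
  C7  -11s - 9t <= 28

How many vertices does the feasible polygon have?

3

Of the 21 pairwise boundary intersections, those satisfying every inequality are:
  (19/9, 0)
  (79/49, 110/49)
  (1, 0)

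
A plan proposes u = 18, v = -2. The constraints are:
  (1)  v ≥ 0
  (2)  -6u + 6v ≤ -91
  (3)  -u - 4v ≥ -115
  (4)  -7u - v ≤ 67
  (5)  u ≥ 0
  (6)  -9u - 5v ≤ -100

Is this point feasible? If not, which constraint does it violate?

not feasible — violates (1)

Constraint (1): v = -2, which is not ≥ 0. All other constraints are satisfied.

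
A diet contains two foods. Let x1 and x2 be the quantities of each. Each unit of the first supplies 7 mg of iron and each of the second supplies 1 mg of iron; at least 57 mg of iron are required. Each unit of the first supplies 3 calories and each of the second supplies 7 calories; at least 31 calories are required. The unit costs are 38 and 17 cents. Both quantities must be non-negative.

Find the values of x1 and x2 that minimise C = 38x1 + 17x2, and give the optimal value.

x1 = 8, x2 = 1, minimum C = 321

Feasible corners and C = 38x1 + 17x2:
  (0, 57) → C = 969
  (31/3, 0) → C = 1178/3
  (8, 1) → C = 321
The feasible region is unbounded (it extends along (0, 1), (1, 0)), but C strictly increases along every unbounded feasible direction, so there is no improving ray and the minimum is attained at a vertex.

The binding constraints are 7x1 + x2 = 57 and 3x1 + 7x2 = 31.
Solving simultaneously gives x1 = 8, x2 = 1.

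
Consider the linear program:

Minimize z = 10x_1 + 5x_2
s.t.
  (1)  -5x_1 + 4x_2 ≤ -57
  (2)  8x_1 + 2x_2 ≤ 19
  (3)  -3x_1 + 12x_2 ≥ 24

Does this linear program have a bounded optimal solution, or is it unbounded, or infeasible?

The boundaries -5x_1 + 4x_2 = -57 and 8x_1 + 2x_2 = 19 meet at (95/21, -361/42), but that point violates -3x_1 + 12x_2 ≥ 24. Every candidate vertex is excluded by some other constraint, so the feasible region is empty.

infeasible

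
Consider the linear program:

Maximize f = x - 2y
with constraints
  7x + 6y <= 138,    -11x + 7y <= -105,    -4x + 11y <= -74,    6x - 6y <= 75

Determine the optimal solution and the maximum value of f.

x = 35/8, y = -65/8, maximum f = 165/8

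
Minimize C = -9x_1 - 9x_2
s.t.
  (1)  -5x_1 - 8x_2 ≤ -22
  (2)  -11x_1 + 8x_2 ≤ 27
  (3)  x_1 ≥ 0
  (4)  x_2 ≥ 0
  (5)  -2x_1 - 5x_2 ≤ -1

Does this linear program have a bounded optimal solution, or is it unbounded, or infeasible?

From the feasible point (0, 11/4), moving in the direction (1, 0) keeps every constraint satisfied while C decreases without bound.

unbounded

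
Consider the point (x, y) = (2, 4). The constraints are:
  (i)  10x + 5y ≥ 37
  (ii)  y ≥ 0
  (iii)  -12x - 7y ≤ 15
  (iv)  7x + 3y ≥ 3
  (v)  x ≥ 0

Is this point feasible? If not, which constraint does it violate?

feasible

(i): 40 ≥ 37 ✓
(ii): 4 ≥ 0 ✓
(iii): -52 ≤ 15 ✓
(iv): 26 ≥ 3 ✓
(v): 2 ≥ 0 ✓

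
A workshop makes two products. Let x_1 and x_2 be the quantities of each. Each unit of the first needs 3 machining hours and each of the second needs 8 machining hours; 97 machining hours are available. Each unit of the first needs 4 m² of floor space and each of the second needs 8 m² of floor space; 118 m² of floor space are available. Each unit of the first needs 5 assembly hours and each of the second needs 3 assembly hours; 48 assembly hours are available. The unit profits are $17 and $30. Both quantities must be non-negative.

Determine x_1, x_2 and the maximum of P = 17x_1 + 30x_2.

Corner points and P = 17x_1 + 30x_2:
  (0, 0) → P = 0
  (0, 97/8) → P = 1455/4
  (48/5, 0) → P = 816/5
  (3, 11) → P = 381

At the optimal vertex, 3x_1 + 8x_2 = 97 and 5x_1 + 3x_2 = 48.
Solving simultaneously gives x_1 = 3, x_2 = 11.

x_1 = 3, x_2 = 11, maximum P = 381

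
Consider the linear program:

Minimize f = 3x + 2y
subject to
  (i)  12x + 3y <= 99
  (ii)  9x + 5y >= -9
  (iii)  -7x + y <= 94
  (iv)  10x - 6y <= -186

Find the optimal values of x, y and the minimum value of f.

Extreme points and f = 3x + 2y:
  (-61/11, 607/11) → f = 1031/11
  (6/17, 537/17) → f = 1092/17
  (-479/44, 783/44) → f = 129/44
  (-123/13, 198/13) → f = 27/13

The binding constraints are 9x + 5y = -9 and 10x - 6y = -186.
Solving simultaneously gives x = -123/13, y = 198/13.

x = -123/13, y = 198/13, minimum f = 27/13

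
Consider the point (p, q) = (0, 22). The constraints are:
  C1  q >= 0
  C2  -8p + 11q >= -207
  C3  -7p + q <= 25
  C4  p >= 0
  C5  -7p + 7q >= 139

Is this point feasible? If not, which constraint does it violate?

C1: 22 ≥ 0 ✓
C2: 242 ≥ -207 ✓
C3: 22 ≤ 25 ✓
C4: 0 ≥ 0 ✓
C5: 154 ≥ 139 ✓

feasible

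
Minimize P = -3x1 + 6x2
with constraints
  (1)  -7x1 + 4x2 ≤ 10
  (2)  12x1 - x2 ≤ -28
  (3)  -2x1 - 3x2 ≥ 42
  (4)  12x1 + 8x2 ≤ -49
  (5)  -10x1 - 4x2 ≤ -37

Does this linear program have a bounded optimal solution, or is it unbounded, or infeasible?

The boundaries -7x1 + 4x2 = 10 and -2x1 - 3x2 = 42 meet at (-198/29, -274/29), but that point violates -10x1 - 4x2 ≤ -37. Every candidate vertex is excluded by some other constraint, so the feasible region is empty.

infeasible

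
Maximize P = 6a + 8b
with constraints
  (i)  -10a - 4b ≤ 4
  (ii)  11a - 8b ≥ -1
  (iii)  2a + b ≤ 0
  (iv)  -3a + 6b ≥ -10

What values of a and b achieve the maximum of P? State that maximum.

Corner points and P = 6a + 8b:
  (-9/31, -17/62) → P = -122/31
  (2/9, -14/9) → P = -100/9
  (-1/27, 2/27) → P = 10/27
  (2/3, -4/3) → P = -20/3

The optimum lies where 11a - 8b = -1 and 2a + b = 0.
Solving simultaneously gives a = -1/27, b = 2/27.

a = -1/27, b = 2/27, maximum P = 10/27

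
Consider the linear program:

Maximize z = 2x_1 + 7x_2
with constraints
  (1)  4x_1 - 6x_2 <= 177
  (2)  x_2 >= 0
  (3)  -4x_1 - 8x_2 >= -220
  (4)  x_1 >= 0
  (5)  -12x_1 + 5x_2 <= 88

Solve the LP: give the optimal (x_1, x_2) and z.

Corner points and z = 2x_1 + 7x_2:
  (177/4, 0) → z = 177/2
  (342/7, 43/14) → z = 1669/14
  (0, 0) → z = 0
  (99/29, 748/29) → z = 5434/29
  (0, 88/5) → z = 616/5

The binding constraints are -4x_1 - 8x_2 = -220 and -12x_1 + 5x_2 = 88.
Solving simultaneously gives x_1 = 99/29, x_2 = 748/29.

x_1 = 99/29, x_2 = 748/29, maximum z = 5434/29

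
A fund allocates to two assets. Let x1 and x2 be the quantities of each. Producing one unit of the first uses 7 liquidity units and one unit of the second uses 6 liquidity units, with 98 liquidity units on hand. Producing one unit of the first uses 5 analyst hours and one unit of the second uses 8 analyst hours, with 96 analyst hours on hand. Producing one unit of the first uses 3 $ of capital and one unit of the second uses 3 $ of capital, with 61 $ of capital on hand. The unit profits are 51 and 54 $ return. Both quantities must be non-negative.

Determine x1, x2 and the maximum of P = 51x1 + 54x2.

x1 = 8, x2 = 7, maximum P = 786

The binding constraints are 7x1 + 6x2 = 98 and 5x1 + 8x2 = 96.
Solving simultaneously gives x1 = 8, x2 = 7.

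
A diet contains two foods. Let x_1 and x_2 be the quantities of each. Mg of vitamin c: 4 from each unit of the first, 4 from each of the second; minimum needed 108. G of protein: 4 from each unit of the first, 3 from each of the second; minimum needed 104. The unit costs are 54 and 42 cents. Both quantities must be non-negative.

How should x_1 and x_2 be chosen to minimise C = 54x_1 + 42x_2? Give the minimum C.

Corner points and C = 54x_1 + 42x_2:
  (0, 104/3) → C = 1456
  (27, 0) → C = 1458
  (23, 4) → C = 1410
The feasible region is unbounded (it extends along (0, 1), (1, 0)), but C strictly increases along every unbounded feasible direction, so there is no improving ray and the minimum is attained at a vertex.

The optimum lies where 4x_1 + 4x_2 = 108 and 4x_1 + 3x_2 = 104.
Solving simultaneously gives x_1 = 23, x_2 = 4.

x_1 = 23, x_2 = 4, minimum C = 1410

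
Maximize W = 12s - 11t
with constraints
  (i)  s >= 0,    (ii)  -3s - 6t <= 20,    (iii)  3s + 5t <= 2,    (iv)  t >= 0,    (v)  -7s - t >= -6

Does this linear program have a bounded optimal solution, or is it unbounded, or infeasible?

bounded optimum

Vertices and W = 12s - 11t:
  (0, 2/5) → W = -22/5
  (0, 0) → W = 0
  (2/3, 0) → W = 8
The feasible region has finitely many vertices and no improving ray; the maximum is 8 at (2/3, 0).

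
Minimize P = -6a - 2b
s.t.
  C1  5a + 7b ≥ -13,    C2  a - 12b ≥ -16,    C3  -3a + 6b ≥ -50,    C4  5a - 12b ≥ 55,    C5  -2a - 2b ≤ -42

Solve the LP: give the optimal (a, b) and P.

a = 116/5, b = 49/15, minimum P = -2186/15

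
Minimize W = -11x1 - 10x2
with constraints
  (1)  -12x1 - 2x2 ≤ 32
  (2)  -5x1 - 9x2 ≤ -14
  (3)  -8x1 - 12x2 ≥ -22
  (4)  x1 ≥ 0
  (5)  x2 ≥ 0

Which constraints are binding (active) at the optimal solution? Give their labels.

(2) and (3)

Feasible corners and W = -11x1 - 10x2:
  (5/2, 1/6) → W = -175/6
  (0, 14/9) → W = -140/9
  (0, 11/6) → W = -55/3

The minimum is at (5/2, 1/6). Substituting into each constraint, equality holds for (2) and (3); the remaining constraints have slack.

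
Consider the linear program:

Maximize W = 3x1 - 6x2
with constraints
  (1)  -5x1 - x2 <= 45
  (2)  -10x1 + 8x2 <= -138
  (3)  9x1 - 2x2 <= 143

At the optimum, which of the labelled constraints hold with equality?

Extreme points and W = 3x1 - 6x2:
  (-111/25, -114/5) → W = 3087/25
  (53/19, -1120/19) → W = 6879/19
  (217/13, 47/13) → W = 369/13

The maximum is at (53/19, -1120/19). Substituting into each constraint, equality holds for (1) and (3); the remaining constraints have slack.

(1) and (3)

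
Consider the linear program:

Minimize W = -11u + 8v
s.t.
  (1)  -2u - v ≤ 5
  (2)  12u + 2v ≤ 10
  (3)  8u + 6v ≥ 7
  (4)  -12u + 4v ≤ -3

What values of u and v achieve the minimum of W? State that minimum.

u = 23/28, v = 1/14, minimum W = -237/28

Corner points and W = -11u + 8v:
  (23/28, 1/14) → W = -237/28
  (23/36, 7/6) → W = 83/36
  (23/52, 15/26) → W = -1/4

The binding constraints are 12u + 2v = 10 and 8u + 6v = 7.
Solving simultaneously gives u = 23/28, v = 1/14.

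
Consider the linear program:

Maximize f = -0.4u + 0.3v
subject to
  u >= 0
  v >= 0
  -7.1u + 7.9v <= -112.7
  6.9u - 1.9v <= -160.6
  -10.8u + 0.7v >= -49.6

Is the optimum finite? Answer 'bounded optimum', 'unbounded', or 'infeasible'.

The boundaries u = 0 and 6.9u - 1.9v = -160.6 meet at (0, 1606/19), but that point violates -7.1u + 7.9v ≤ -112.7. Every candidate vertex is excluded by some other constraint, so the feasible region is empty.

infeasible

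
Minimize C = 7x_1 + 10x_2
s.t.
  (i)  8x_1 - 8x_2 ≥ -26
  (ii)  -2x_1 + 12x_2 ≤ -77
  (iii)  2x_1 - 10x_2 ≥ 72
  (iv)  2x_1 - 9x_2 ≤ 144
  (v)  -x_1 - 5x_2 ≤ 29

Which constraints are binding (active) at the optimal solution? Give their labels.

(iii) and (v)

Feasible corners and C = 7x_1 + 10x_2:
  (47/2, -5/2) → C = 279/2
  (345/2, 67/3) → C = 8585/6
  (7/2, -13/2) → C = -81/2
  (459/19, -202/19) → C = 1193/19

The minimum is at (7/2, -13/2). Substituting into each constraint, equality holds for (iii) and (v); the remaining constraints have slack.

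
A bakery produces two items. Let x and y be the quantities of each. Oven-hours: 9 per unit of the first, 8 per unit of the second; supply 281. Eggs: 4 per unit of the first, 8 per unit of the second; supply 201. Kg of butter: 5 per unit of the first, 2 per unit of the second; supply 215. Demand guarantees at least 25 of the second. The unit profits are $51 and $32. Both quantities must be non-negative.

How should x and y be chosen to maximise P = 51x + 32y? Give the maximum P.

Vertices and P = 51x + 32y:
  (0, 201/8) → P = 804
  (0, 25) → P = 800
  (1/4, 25) → P = 3251/4

x = 1/4, y = 25, maximum P = 3251/4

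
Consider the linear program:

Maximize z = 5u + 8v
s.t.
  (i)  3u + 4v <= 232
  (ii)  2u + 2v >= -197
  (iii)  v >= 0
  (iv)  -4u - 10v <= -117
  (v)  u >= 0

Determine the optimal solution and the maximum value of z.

u = 0, v = 58, maximum z = 464

Feasible corners and z = 5u + 8v:
  (232/3, 0) → z = 1160/3
  (0, 58) → z = 464
  (117/4, 0) → z = 585/4
  (0, 117/10) → z = 468/5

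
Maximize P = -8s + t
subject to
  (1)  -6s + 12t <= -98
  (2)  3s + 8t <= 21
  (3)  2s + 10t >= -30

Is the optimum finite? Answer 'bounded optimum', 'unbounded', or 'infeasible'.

bounded optimum

Corner points and P = -8s + t:
  (37/3, -2) → P = -302/3
  (155/21, -94/21) → P = -1334/21
  (225/7, -66/7) → P = -1866/7
The feasible region has finitely many vertices and no improving ray; the maximum is -1334/21 at (155/21, -94/21).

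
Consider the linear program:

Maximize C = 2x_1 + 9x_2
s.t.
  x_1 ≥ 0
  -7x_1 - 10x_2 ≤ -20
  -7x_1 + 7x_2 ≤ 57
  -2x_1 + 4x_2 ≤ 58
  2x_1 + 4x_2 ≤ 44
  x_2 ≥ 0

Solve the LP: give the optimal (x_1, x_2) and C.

Extreme points and C = 2x_1 + 9x_2:
  (0, 2) → C = 18
  (0, 57/7) → C = 513/7
  (20/7, 0) → C = 40/7
  (40/21, 211/21) → C = 1979/21
  (22, 0) → C = 44

The binding constraints are -7x_1 + 7x_2 = 57 and 2x_1 + 4x_2 = 44.
Solving simultaneously gives x_1 = 40/21, x_2 = 211/21.

x_1 = 40/21, x_2 = 211/21, maximum C = 1979/21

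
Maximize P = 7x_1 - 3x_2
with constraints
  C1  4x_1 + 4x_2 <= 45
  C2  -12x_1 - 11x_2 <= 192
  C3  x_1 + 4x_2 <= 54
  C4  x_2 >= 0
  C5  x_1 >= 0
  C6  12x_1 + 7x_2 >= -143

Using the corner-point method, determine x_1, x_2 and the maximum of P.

At the optimal vertex, 4x_1 + 4x_2 = 45 and x_2 = 0.
Solving simultaneously gives x_1 = 45/4, x_2 = 0.

x_1 = 45/4, x_2 = 0, maximum P = 315/4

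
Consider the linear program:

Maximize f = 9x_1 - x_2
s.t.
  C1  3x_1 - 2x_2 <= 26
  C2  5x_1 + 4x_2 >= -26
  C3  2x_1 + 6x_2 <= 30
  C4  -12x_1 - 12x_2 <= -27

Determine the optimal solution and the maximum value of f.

Corner points and f = 9x_1 - x_2:
  (108/11, 19/11) → f = 953/11
  (61/10, -77/20) → f = 235/4
  (-33/8, 51/8) → f = -87/2

The binding constraints are 3x_1 - 2x_2 = 26 and 2x_1 + 6x_2 = 30.
Solving simultaneously gives x_1 = 108/11, x_2 = 19/11.

x_1 = 108/11, x_2 = 19/11, maximum f = 953/11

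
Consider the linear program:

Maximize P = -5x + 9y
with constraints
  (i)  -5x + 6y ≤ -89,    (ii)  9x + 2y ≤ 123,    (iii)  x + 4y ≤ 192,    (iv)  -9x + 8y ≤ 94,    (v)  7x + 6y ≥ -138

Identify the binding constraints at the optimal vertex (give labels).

Corner points and P = -5x + 9y:
  (229/16, -93/32) → P = -3127/32
  (-49/12, -1313/72) → P = -3449/24
  (507/20, -2103/40) → P = -23997/40

The maximum is at (229/16, -93/32). Substituting into each constraint, equality holds for (i) and (ii); the remaining constraints have slack.

(i) and (ii)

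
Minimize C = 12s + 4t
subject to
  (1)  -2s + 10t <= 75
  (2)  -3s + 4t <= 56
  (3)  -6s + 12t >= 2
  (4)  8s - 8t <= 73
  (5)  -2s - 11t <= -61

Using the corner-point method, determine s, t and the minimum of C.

Extreme points and C = 12s + 4t:
  (665/32, 373/32) → C = 296
  (-215/42, 136/21) → C = -746/21
  (223/12, 227/24) → C = 1565/6
  (71/9, 37/9) → C = 1000/9

The optimum lies where -2s + 10t = 75 and -2s - 11t = -61.
Solving simultaneously gives s = -215/42, t = 136/21.

s = -215/42, t = 136/21, minimum C = -746/21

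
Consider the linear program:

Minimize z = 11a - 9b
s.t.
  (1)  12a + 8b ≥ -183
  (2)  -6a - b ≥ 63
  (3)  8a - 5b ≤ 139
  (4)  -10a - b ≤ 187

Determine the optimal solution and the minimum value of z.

Feasible corners and z = 11a - 9b:
  (-107/12, -19/2) → z = -151/12
  (-1313/68, 207/34) → z = -18169/68
  (-31, 123) → z = -1448

a = -31, b = 123, minimum z = -1448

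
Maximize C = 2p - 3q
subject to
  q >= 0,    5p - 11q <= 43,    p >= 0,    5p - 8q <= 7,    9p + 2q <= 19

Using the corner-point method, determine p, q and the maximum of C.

p = 83/41, q = 16/41, maximum C = 118/41

Vertices and C = 2p - 3q:
  (0, 0) → C = 0
  (7/5, 0) → C = 14/5
  (0, 19/2) → C = -57/2
  (83/41, 16/41) → C = 118/41

At the optimal vertex, 5p - 8q = 7 and 9p + 2q = 19.
Solving simultaneously gives p = 83/41, q = 16/41.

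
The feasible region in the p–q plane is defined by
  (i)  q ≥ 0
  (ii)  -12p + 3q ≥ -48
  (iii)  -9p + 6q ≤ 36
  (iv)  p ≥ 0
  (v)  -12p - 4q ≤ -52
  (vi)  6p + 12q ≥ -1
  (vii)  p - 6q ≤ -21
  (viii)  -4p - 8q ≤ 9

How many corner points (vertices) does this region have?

The feasible vertices (each the meet of two boundaries and inside every other half-plane) are:
  (44/5, 96/5)
  (117/23, 100/23)
  (14/9, 25/3)
  (3, 4)

4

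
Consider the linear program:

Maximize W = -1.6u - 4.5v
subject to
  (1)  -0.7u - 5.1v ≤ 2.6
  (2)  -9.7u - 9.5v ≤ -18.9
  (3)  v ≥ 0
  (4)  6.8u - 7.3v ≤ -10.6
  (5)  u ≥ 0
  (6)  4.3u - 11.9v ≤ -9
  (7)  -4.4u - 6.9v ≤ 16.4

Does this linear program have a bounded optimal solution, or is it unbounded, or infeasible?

Vertices and W = -1.6u - 4.5v:
  (3727/13541, 23134/13541) → W = -550331/67705
  (0, 189/95) → W = -1701/190
The feasible region has finitely many vertices and no improving ray; the maximum is -550331/67705 at (3727/13541, 23134/13541).

bounded optimum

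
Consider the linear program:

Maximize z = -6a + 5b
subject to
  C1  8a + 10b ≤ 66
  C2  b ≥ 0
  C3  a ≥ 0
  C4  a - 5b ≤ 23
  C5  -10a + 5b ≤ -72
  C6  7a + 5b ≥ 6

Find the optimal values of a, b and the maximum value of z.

a = 15/2, b = 3/5, maximum z = -42

Extreme points and z = -6a + 5b:
  (33/4, 0) → z = -99/2
  (15/2, 3/5) → z = -42
  (36/5, 0) → z = -216/5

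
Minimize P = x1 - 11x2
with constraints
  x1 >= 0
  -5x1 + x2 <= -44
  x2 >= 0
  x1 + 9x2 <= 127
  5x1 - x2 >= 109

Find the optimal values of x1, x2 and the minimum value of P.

x1 = 554/23, x2 = 263/23, minimum P = -2339/23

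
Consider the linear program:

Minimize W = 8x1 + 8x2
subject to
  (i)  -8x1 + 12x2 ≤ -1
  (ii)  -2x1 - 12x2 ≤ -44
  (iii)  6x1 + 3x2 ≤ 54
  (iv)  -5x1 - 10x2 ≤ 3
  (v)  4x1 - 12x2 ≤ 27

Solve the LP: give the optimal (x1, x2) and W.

At the optimal vertex, -8x1 + 12x2 = -1 and -2x1 - 12x2 = -44.
Solving simultaneously gives x1 = 9/2, x2 = 35/12.

x1 = 9/2, x2 = 35/12, minimum W = 178/3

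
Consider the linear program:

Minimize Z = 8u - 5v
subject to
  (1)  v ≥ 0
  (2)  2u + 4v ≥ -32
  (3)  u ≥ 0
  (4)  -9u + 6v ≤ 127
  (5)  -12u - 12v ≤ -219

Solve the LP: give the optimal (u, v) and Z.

u = 0, v = 127/6, minimum Z = -635/6

Vertices and Z = 8u - 5v:
  (73/4, 0) → Z = 146
  (0, 127/6) → Z = -635/6
  (0, 73/4) → Z = -365/4
The feasible region is unbounded (it extends along (2, 3), (1, 0)), but Z strictly increases along every unbounded feasible direction, so there is no improving ray and the minimum is attained at a vertex.

The binding constraints are u = 0 and -9u + 6v = 127.
Solving simultaneously gives u = 0, v = 127/6.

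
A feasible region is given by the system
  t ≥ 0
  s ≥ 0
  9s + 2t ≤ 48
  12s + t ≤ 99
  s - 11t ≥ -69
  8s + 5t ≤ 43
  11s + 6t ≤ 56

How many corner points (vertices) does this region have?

Pairwise boundary intersections that survive every other constraint:
  (0, 0)
  (56/11, 0)
  (0, 69/11)
  (128/93, 595/93)
  (22/7, 25/7)

5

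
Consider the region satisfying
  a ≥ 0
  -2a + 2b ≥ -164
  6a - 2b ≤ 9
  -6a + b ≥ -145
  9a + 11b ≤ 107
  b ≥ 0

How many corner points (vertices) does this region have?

4

Intersecting each pair of boundary lines and keeping only the points that satisfy every inequality leaves:
  (0, 107/11)
  (0, 0)
  (313/84, 187/28)
  (3/2, 0)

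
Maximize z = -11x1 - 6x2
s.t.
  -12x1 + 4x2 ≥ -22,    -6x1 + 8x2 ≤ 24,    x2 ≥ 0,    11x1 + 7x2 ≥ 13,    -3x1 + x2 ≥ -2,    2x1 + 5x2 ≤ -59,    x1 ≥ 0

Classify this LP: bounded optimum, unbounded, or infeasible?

infeasible

The boundaries -6x1 + 8x2 = 24 and -3x1 + x2 = -2 meet at (20/9, 14/3), but that point violates 2x1 + 5x2 ≤ -59. Every candidate vertex is excluded by some other constraint, so the feasible region is empty.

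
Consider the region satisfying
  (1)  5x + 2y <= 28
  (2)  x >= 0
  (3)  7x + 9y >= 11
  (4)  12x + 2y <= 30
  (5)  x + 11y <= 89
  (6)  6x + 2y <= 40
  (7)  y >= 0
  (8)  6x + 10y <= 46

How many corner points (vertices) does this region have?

5

Intersecting each pair of boundary lines and keeping only the points that satisfy every inequality leaves:
  (0, 11/9)
  (0, 23/5)
  (11/7, 0)
  (5/2, 0)
  (52/27, 31/9)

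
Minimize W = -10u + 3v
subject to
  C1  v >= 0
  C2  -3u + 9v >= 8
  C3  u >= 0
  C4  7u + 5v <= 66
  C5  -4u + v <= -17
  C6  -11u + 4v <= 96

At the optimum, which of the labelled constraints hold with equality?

Extreme points and W = -10u + 3v:
  (277/39, 127/39) → W = -2389/39
  (161/33, 83/33) → W = -1361/33
  (151/27, 145/27) → W = -1075/27

The minimum is at (277/39, 127/39). Substituting into each constraint, equality holds for C2 and C4; the remaining constraints have slack.

C2 and C4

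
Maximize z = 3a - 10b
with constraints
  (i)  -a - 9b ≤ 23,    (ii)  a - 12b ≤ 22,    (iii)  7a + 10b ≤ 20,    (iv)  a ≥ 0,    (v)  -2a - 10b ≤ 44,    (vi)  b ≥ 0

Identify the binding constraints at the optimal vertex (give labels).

Extreme points and z = 3a - 10b:
  (0, 2) → z = -20
  (20/7, 0) → z = 60/7
  (0, 0) → z = 0

The maximum is at (20/7, 0). Substituting into each constraint, equality holds for (iii) and (vi); the remaining constraints have slack.

(iii) and (vi)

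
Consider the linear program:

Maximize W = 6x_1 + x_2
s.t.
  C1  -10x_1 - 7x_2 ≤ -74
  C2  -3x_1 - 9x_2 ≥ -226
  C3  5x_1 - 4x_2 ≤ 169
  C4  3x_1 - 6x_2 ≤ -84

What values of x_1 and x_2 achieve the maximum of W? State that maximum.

x_1 = 40/3, x_2 = 62/3, maximum W = 302/3

Extreme points and W = 6x_1 + x_2:
  (-916/69, 2038/69) → W = -3458/69
  (-16/9, 118/9) → W = 22/9
  (40/3, 62/3) → W = 302/3

The binding constraints are -3x_1 - 9x_2 = -226 and 3x_1 - 6x_2 = -84.
Solving simultaneously gives x_1 = 40/3, x_2 = 62/3.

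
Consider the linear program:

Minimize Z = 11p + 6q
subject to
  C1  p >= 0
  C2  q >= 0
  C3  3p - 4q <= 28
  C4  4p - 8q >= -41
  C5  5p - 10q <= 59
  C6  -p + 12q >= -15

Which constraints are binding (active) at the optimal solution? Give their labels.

C1 and C2

Extreme points and Z = 11p + 6q:
  (0, 0) → Z = 0
  (0, 41/8) → Z = 123/4
  (28/3, 0) → Z = 308/3
  (97/2, 235/8) → Z = 2839/4

The minimum is at (0, 0). Substituting into each constraint, equality holds for C1 and C2; the remaining constraints have slack.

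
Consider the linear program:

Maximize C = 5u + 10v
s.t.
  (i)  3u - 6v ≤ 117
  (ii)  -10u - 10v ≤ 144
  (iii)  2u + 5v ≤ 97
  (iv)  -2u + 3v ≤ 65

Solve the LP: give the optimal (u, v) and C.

u = 389/9, v = 19/9, maximum C = 2135/9

Vertices and C = 5u + 10v:
  (17/5, -89/5) → C = -161
  (389/9, 19/9) → C = 2135/9
  (-541/25, 181/25) → C = -179/5
  (-17/8, 81/4) → C = 1535/8

At the optimal vertex, 3u - 6v = 117 and 2u + 5v = 97.
Solving simultaneously gives u = 389/9, v = 19/9.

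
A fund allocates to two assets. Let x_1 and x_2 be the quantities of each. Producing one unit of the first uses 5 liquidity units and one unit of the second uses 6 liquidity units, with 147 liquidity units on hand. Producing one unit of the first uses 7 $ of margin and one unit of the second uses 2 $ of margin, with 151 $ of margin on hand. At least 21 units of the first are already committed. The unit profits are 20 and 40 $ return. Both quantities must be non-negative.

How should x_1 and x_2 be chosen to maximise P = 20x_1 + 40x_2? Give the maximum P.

x_1 = 21, x_2 = 2, maximum P = 500

Extreme points and P = 20x_1 + 40x_2:
  (151/7, 0) → P = 3020/7
  (21, 0) → P = 420
  (21, 2) → P = 500

At the optimal vertex, 7x_1 + 2x_2 = 151 and x_1 = 21.
Solving simultaneously gives x_1 = 21, x_2 = 2.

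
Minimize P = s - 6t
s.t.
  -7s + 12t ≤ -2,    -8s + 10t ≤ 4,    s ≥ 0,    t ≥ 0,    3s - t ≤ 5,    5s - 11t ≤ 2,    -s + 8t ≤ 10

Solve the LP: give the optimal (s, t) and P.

s = 2, t = 1, minimum P = -4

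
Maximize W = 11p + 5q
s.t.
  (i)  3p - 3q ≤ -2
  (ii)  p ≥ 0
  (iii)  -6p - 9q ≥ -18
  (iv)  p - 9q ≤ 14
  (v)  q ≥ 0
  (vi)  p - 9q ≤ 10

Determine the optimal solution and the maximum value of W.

Corner points and W = 11p + 5q:
  (0, 2/3) → W = 10/3
  (4/5, 22/15) → W = 242/15
  (0, 2) → W = 10

The binding constraints are 3p - 3q = -2 and -6p - 9q = -18.
Solving simultaneously gives p = 4/5, q = 22/15.

p = 4/5, q = 22/15, maximum W = 242/15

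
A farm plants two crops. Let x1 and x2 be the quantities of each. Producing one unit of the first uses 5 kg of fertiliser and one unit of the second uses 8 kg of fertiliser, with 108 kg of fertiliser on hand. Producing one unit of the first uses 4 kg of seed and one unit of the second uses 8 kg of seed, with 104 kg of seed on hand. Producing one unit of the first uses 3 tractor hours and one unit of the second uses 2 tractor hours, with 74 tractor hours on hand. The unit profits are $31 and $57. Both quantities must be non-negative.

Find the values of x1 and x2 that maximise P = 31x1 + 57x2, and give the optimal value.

x1 = 4, x2 = 11, maximum P = 751

Feasible corners and P = 31x1 + 57x2:
  (0, 0) → P = 0
  (0, 13) → P = 741
  (108/5, 0) → P = 3348/5
  (4, 11) → P = 751

The optimum lies where 5x1 + 8x2 = 108 and 4x1 + 8x2 = 104.
Solving simultaneously gives x1 = 4, x2 = 11.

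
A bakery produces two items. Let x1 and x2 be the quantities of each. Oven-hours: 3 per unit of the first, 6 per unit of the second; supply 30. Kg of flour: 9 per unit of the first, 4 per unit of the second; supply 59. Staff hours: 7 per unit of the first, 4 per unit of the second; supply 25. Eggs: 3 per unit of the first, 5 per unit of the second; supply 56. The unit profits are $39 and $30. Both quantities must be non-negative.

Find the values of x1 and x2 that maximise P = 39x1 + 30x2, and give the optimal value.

At the optimal vertex, 3x1 + 6x2 = 30 and 7x1 + 4x2 = 25.
Solving simultaneously gives x1 = 1, x2 = 9/2.

x1 = 1, x2 = 9/2, maximum P = 174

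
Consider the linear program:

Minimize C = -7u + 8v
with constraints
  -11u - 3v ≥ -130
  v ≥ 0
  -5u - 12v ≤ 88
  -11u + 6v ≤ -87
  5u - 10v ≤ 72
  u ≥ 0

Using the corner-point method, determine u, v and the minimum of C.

Corner points and C = -7u + 8v:
  (130/11, 0) → C = -910/11
  (347/33, 43/9) → C = -3503/99
  (87/11, 0) → C = -609/11

The optimum lies where -11u - 3v = -130 and v = 0.
Solving simultaneously gives u = 130/11, v = 0.

u = 130/11, v = 0, minimum C = -910/11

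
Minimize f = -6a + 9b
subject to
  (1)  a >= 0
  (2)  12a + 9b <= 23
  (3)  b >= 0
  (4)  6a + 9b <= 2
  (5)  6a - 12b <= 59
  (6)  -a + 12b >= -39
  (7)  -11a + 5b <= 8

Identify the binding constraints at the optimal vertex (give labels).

(3) and (4)

Vertices and f = -6a + 9b:
  (0, 0) → f = 0
  (0, 2/9) → f = 2
  (1/3, 0) → f = -2

The minimum is at (1/3, 0). Substituting into each constraint, equality holds for (3) and (4); the remaining constraints have slack.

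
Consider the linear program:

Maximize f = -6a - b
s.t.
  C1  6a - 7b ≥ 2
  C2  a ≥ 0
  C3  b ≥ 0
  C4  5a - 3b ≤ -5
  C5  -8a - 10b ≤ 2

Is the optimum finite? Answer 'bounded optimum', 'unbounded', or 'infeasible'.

The boundaries 6a - 7b = 2 and b = 0 meet at (1/3, 0), but that point violates 5a - 3b ≤ -5. Every candidate vertex is excluded by some other constraint, so the feasible region is empty.

infeasible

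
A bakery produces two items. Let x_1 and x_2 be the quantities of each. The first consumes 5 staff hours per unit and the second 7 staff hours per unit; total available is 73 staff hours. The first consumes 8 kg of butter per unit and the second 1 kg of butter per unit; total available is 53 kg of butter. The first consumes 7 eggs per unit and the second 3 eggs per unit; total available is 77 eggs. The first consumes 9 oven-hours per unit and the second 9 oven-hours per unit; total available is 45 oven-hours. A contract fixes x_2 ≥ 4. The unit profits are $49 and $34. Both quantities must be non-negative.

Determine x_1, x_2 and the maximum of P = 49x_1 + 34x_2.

Vertices and P = 49x_1 + 34x_2:
  (0, 5) → P = 170
  (0, 4) → P = 136
  (1, 4) → P = 185

The binding constraints are 9x_1 + 9x_2 = 45 and x_2 = 4.
Solving simultaneously gives x_1 = 1, x_2 = 4.

x_1 = 1, x_2 = 4, maximum P = 185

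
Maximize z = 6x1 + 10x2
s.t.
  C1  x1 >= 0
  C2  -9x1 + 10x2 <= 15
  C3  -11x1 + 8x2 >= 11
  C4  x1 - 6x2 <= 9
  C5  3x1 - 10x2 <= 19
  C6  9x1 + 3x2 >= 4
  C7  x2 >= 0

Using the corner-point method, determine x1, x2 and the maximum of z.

Corner points and z = 6x1 + 10x2:
  (0, 3/2) → z = 15
  (0, 11/8) → z = 55/4
  (5/19, 33/19) → z = 360/19

At the optimal vertex, -9x1 + 10x2 = 15 and -11x1 + 8x2 = 11.
Solving simultaneously gives x1 = 5/19, x2 = 33/19.

x1 = 5/19, x2 = 33/19, maximum z = 360/19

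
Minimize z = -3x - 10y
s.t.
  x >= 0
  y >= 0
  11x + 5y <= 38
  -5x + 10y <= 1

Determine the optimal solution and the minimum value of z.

Feasible corners and z = -3x - 10y:
  (0, 0) → z = 0
  (0, 1/10) → z = -1
  (38/11, 0) → z = -114/11
  (25/9, 67/45) → z = -209/9

The optimum lies where 11x + 5y = 38 and -5x + 10y = 1.
Solving simultaneously gives x = 25/9, y = 67/45.

x = 25/9, y = 67/45, minimum z = -209/9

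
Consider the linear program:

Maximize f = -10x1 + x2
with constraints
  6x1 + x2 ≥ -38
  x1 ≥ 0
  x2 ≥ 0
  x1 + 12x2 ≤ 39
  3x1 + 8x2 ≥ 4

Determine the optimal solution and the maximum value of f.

x1 = 0, x2 = 13/4, maximum f = 13/4

Extreme points and f = -10x1 + x2:
  (0, 13/4) → f = 13/4
  (0, 1/2) → f = 1/2
  (39, 0) → f = -390
  (4/3, 0) → f = -40/3

The binding constraints are x1 = 0 and x1 + 12x2 = 39.
Solving simultaneously gives x1 = 0, x2 = 13/4.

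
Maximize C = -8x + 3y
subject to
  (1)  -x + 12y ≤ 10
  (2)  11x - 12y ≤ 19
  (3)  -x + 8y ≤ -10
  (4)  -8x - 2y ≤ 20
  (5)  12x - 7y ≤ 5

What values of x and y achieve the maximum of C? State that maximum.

x = -70/33, y = -50/33, maximum C = 410/33

The binding constraints are -x + 8y = -10 and -8x - 2y = 20.
Solving simultaneously gives x = -70/33, y = -50/33.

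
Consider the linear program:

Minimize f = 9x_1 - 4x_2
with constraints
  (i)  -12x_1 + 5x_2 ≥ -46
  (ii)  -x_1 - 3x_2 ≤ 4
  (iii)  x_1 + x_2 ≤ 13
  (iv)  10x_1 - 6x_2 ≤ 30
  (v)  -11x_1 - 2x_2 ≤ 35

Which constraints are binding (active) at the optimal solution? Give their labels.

Extreme points and f = 9x_1 - 4x_2:
  (111/17, 110/17) → f = 559/17
  (63/11, 50/11) → f = 367/11
  (11/6, -35/18) → f = 437/18
  (-97/31, -9/31) → f = -27
  (-61/9, 178/9) → f = -1261/9

The minimum is at (-61/9, 178/9). Substituting into each constraint, equality holds for (iii) and (v); the remaining constraints have slack.

(iii) and (v)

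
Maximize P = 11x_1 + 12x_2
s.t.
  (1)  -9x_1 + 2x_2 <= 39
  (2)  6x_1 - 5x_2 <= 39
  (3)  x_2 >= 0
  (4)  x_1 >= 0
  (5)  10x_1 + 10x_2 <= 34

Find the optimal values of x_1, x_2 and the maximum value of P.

Corner points and P = 11x_1 + 12x_2:
  (0, 0) → P = 0
  (17/5, 0) → P = 187/5
  (0, 17/5) → P = 204/5

x_1 = 0, x_2 = 17/5, maximum P = 204/5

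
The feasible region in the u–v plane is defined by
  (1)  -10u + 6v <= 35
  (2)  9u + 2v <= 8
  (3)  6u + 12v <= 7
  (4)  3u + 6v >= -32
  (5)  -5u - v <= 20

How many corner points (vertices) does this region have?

5

The feasible vertices (each the meet of two boundaries and inside every other half-plane) are:
  (-63/26, 70/39)
  (-31/8, -5/8)
  (41/48, 5/32)
  (7/3, -13/2)
  (-88/27, -100/27)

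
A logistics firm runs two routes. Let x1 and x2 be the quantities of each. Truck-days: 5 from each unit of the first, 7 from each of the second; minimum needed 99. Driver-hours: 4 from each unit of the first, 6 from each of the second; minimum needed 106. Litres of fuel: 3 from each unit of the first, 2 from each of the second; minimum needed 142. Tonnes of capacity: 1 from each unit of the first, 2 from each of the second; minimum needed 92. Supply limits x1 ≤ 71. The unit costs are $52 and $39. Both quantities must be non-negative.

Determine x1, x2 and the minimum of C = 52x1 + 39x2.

Corner points and C = 52x1 + 39x2:
  (0, 71) → C = 2769
  (25, 67/2) → C = 5213/2
  (71, 21/2) → C = 8203/2
The feasible region is unbounded (it extends along (0, 1)), but C strictly increases along every unbounded feasible direction, so there is no improving ray and the minimum is attained at a vertex.

At the optimal vertex, 3x1 + 2x2 = 142 and x1 + 2x2 = 92.
Solving simultaneously gives x1 = 25, x2 = 67/2.

x1 = 25, x2 = 67/2, minimum C = 5213/2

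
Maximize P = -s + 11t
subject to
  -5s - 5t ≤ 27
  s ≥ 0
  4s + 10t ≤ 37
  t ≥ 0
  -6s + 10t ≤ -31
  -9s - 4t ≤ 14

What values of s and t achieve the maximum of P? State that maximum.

s = 34/5, t = 49/50, maximum P = 199/50

Corner points and P = -s + 11t:
  (37/4, 0) → P = -37/4
  (34/5, 49/50) → P = 199/50
  (31/6, 0) → P = -31/6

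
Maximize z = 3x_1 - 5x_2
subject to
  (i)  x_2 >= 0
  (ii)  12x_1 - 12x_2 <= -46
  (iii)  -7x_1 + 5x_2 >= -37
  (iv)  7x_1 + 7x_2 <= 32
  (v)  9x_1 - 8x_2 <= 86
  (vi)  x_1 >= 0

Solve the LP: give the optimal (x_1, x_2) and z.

Extreme points and z = 3x_1 - 5x_2:
  (31/84, 353/84) → z = -418/21
  (0, 23/6) → z = -115/6
  (0, 32/7) → z = -160/7

The optimum lies where 12x_1 - 12x_2 = -46 and x_1 = 0.
Solving simultaneously gives x_1 = 0, x_2 = 23/6.

x_1 = 0, x_2 = 23/6, maximum z = -115/6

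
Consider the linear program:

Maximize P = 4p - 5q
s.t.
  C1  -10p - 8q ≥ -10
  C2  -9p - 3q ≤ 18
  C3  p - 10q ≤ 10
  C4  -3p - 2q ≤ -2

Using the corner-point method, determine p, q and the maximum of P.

Corner points and P = 4p - 5q:
  (5/3, -5/6) → P = 65/6
  (-1, 5/2) → P = -33/2
  (5/4, -7/8) → P = 75/8

The optimum lies where -10p - 8q = -10 and p - 10q = 10.
Solving simultaneously gives p = 5/3, q = -5/6.

p = 5/3, q = -5/6, maximum P = 65/6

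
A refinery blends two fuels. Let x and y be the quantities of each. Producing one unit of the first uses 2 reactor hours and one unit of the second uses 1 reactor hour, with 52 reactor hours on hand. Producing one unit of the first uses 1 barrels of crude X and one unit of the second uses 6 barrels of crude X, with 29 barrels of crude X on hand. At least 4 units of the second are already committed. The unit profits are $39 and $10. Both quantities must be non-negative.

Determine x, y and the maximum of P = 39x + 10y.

x = 5, y = 4, maximum P = 235

Corner points and P = 39x + 10y:
  (0, 29/6) → P = 145/3
  (0, 4) → P = 40
  (5, 4) → P = 235

At the optimal vertex, x + 6y = 29 and y = 4.
Solving simultaneously gives x = 5, y = 4.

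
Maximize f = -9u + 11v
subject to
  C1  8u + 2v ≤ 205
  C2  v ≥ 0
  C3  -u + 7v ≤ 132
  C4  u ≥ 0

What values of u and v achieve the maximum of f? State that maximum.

Feasible corners and f = -9u + 11v:
  (205/8, 0) → f = -1845/8
  (1171/58, 1261/58) → f = 1666/29
  (0, 0) → f = 0
  (0, 132/7) → f = 1452/7

The binding constraints are -u + 7v = 132 and u = 0.
Solving simultaneously gives u = 0, v = 132/7.

u = 0, v = 132/7, maximum f = 1452/7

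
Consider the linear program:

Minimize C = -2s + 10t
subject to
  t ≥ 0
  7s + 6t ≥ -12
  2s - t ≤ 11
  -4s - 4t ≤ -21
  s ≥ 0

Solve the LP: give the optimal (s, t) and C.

Vertices and C = -2s + 10t:
  (11/2, 0) → C = -11
  (21/4, 0) → C = -21/2
  (0, 21/4) → C = 105/2
The feasible region is unbounded (it extends along (0, 1), (1, 2)), but C strictly increases along every unbounded feasible direction, so there is no improving ray and the minimum is attained at a vertex.

The binding constraints are t = 0 and 2s - t = 11.
Solving simultaneously gives s = 11/2, t = 0.

s = 11/2, t = 0, minimum C = -11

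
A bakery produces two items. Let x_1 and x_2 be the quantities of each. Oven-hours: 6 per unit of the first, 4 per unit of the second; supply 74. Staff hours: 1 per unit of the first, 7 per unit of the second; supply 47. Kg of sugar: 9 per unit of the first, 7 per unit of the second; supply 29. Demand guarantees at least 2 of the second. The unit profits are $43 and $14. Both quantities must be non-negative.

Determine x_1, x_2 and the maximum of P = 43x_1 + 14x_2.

Corner points and P = 43x_1 + 14x_2:
  (0, 29/7) → P = 58
  (0, 2) → P = 28
  (5/3, 2) → P = 299/3

At the optimal vertex, 9x_1 + 7x_2 = 29 and x_2 = 2.
Solving simultaneously gives x_1 = 5/3, x_2 = 2.

x_1 = 5/3, x_2 = 2, maximum P = 299/3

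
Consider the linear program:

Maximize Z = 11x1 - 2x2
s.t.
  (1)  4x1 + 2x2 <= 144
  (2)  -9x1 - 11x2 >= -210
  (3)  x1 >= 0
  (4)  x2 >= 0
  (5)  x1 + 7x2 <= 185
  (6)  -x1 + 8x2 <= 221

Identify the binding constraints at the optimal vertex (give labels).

(2) and (4)

Corner points and Z = 11x1 - 2x2:
  (0, 210/11) → Z = -420/11
  (70/3, 0) → Z = 770/3
  (0, 0) → Z = 0

The maximum is at (70/3, 0). Substituting into each constraint, equality holds for (2) and (4); the remaining constraints have slack.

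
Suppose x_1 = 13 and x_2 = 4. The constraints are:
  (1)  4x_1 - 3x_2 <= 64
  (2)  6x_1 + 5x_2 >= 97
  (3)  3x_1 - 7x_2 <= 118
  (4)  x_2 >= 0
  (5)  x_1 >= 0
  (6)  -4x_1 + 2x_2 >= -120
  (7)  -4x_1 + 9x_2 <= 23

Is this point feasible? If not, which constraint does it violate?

feasible

(1): 40 ≤ 64 ✓
(2): 98 ≥ 97 ✓
(3): 11 ≤ 118 ✓
(4): 4 ≥ 0 ✓
(5): 13 ≥ 0 ✓
(6): -44 ≥ -120 ✓
(7): -16 ≤ 23 ✓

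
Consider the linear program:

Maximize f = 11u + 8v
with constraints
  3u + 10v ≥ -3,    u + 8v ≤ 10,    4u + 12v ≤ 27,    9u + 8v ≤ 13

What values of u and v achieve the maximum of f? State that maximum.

Vertices and f = 11u + 8v:
  (-62/7, 33/14) → f = -550/7
  (7/3, -1) → f = 53/3
  (3/8, 77/64) → f = 55/4

At the optimal vertex, 3u + 10v = -3 and 9u + 8v = 13.
Solving simultaneously gives u = 7/3, v = -1.

u = 7/3, v = -1, maximum f = 53/3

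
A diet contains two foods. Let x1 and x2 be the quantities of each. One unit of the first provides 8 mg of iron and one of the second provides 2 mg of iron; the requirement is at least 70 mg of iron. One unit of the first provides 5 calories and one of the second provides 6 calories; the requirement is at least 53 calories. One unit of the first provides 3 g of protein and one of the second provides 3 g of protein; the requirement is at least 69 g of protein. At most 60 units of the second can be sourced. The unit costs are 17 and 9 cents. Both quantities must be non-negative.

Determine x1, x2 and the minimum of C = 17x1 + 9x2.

Vertices and C = 17x1 + 9x2:
  (0, 35) → C = 315
  (0, 60) → C = 540
  (23, 0) → C = 391
  (4, 19) → C = 239
The feasible region is unbounded (it extends along (1, 0)), but C strictly increases along every unbounded feasible direction, so there is no improving ray and the minimum is attained at a vertex.

At the optimal vertex, 8x1 + 2x2 = 70 and 3x1 + 3x2 = 69.
Solving simultaneously gives x1 = 4, x2 = 19.

x1 = 4, x2 = 19, minimum C = 239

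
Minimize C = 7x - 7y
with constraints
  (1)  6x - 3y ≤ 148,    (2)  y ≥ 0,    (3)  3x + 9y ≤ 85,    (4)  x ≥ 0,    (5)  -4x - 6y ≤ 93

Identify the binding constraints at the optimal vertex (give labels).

Corner points and C = 7x - 7y:
  (74/3, 0) → C = 518/3
  (529/21, 22/21) → C = 169
  (0, 0) → C = 0
  (0, 85/9) → C = -595/9

The minimum is at (0, 85/9). Substituting into each constraint, equality holds for (3) and (4); the remaining constraints have slack.

(3) and (4)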